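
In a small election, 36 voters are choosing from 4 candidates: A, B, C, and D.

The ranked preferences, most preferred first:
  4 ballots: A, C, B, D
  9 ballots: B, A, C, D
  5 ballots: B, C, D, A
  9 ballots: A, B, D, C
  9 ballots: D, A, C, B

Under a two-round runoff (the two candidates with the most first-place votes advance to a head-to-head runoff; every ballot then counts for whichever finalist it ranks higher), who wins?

A

Round 1 first-place votes: A 13, B 14, C 0, D 9. B and A advance.
Runoff: B is ranked above A on 14 ballots, A above B on 22.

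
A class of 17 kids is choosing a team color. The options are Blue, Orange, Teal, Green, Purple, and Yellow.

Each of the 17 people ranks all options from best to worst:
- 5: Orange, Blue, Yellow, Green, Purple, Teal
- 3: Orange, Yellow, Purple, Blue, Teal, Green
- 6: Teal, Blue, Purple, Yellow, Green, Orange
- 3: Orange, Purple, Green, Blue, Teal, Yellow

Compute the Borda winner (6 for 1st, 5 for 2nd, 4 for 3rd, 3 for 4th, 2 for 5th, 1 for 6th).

Blue

Blue: 5×5 + 3×3 + 6×5 + 3×3 = 73
Orange: 5×6 + 3×6 + 6×1 + 3×6 = 72
Teal: 5×1 + 3×2 + 6×6 + 3×2 = 53
Green: 5×3 + 3×1 + 6×2 + 3×4 = 42
Purple: 5×2 + 3×4 + 6×4 + 3×5 = 61
Yellow: 5×4 + 3×5 + 6×3 + 3×1 = 56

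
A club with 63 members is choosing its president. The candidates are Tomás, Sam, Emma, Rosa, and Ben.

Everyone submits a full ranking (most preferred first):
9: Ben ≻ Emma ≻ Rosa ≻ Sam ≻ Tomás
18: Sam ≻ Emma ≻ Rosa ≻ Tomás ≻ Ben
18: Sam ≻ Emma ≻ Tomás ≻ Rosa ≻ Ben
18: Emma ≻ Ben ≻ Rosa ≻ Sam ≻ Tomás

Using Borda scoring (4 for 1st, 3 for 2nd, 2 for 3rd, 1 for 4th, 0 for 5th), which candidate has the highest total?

Emma

Tomás: 9×0 + 18×1 + 18×2 + 18×0 = 54
Sam: 9×1 + 18×4 + 18×4 + 18×1 = 171
Emma: 9×3 + 18×3 + 18×3 + 18×4 = 207
Rosa: 9×2 + 18×2 + 18×1 + 18×2 = 108
Ben: 9×4 + 18×0 + 18×0 + 18×3 = 90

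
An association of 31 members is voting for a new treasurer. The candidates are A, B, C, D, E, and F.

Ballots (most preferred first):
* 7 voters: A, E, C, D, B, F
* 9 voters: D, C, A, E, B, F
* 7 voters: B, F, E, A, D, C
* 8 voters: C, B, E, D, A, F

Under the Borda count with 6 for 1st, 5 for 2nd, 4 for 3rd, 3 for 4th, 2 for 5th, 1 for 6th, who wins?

A: 7×6 + 9×4 + 7×3 + 8×2 = 115
B: 7×2 + 9×2 + 7×6 + 8×5 = 114
C: 7×4 + 9×5 + 7×1 + 8×6 = 128
D: 7×3 + 9×6 + 7×2 + 8×3 = 113
E: 7×5 + 9×3 + 7×4 + 8×4 = 122
F: 7×1 + 9×1 + 7×5 + 8×1 = 59

C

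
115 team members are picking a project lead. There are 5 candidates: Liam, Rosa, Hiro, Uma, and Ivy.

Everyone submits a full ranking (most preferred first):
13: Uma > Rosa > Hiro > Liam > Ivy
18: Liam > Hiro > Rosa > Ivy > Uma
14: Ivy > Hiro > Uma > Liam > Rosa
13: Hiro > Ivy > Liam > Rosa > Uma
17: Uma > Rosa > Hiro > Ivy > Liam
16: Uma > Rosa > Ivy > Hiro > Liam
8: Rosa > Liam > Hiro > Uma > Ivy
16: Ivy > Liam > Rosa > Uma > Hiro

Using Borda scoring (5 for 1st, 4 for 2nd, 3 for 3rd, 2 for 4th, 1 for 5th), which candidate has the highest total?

Rosa

Liam: 13×2 + 18×5 + 14×2 + 13×3 + 17×1 + 16×1 + 8×4 + 16×4 = 312
Rosa: 13×4 + 18×3 + 14×1 + 13×2 + 17×4 + 16×4 + 8×5 + 16×3 = 366
Hiro: 13×3 + 18×4 + 14×4 + 13×5 + 17×3 + 16×2 + 8×3 + 16×1 = 355
Uma: 13×5 + 18×1 + 14×3 + 13×1 + 17×5 + 16×5 + 8×2 + 16×2 = 351
Ivy: 13×1 + 18×2 + 14×5 + 13×4 + 17×2 + 16×3 + 8×1 + 16×5 = 341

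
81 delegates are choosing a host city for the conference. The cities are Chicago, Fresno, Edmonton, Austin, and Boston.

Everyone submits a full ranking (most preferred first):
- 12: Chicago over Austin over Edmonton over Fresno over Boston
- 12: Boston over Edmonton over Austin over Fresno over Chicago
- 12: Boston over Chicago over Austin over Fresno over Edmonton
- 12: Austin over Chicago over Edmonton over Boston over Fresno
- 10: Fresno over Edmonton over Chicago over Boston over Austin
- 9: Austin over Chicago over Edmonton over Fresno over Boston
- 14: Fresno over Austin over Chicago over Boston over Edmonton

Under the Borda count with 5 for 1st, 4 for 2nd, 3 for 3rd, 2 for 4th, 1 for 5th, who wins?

Austin

Chicago: 12×5 + 12×1 + 12×4 + 12×4 + 10×3 + 9×4 + 14×3 = 276
Fresno: 12×2 + 12×2 + 12×2 + 12×1 + 10×5 + 9×2 + 14×5 = 222
Edmonton: 12×3 + 12×4 + 12×1 + 12×3 + 10×4 + 9×3 + 14×1 = 213
Austin: 12×4 + 12×3 + 12×3 + 12×5 + 10×1 + 9×5 + 14×4 = 291
Boston: 12×1 + 12×5 + 12×5 + 12×2 + 10×2 + 9×1 + 14×2 = 213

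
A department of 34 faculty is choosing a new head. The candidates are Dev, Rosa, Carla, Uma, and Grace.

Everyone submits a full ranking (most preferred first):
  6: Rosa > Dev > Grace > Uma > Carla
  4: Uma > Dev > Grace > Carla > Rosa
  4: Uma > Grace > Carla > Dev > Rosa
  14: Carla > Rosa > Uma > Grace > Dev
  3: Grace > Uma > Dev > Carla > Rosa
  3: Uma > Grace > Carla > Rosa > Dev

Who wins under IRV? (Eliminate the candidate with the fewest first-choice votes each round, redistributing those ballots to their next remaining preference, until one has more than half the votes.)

Uma

Round 1: Dev 0, Rosa 6, Carla 14, Uma 11, Grace 3. Dev eliminated.
Round 2: Rosa 6, Carla 14, Uma 11, Grace 3. Grace eliminated.
Round 3: Rosa 6, Carla 14, Uma 14. Rosa eliminated.
Round 4: Carla 14, Uma 20. Uma has a majority (≥18).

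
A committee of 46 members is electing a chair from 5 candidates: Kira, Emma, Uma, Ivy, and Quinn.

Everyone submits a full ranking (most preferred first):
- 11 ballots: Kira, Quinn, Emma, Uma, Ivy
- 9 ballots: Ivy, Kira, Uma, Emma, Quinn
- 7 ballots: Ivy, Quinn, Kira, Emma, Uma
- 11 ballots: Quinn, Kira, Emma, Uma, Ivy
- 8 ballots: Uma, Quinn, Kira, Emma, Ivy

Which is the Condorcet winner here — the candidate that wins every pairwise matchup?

Quinn vs Kira: 26–20
Quinn vs Emma: 37–9
Quinn vs Uma: 29–17
Quinn vs Ivy: 30–16
Quinn beats every other candidate.

Quinn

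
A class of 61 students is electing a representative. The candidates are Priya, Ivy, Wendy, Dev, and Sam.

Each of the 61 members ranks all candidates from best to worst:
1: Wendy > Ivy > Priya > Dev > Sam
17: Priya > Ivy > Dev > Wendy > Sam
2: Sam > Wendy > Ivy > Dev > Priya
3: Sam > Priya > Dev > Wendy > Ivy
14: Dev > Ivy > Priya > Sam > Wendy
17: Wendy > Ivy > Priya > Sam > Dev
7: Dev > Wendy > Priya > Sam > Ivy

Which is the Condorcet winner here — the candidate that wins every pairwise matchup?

Ivy vs Priya: 34–27
Ivy vs Wendy: 31–30
Ivy vs Dev: 37–24
Ivy vs Sam: 49–12
Ivy beats every other candidate.

Ivy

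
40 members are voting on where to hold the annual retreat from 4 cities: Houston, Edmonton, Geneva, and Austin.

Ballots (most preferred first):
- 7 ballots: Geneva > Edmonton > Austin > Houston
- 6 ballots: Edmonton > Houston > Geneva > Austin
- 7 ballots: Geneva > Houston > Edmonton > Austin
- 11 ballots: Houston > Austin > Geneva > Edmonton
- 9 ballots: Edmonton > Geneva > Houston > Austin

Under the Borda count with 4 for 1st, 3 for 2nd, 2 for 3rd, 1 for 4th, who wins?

Houston: 7×1 + 6×3 + 7×3 + 11×4 + 9×2 = 108
Edmonton: 7×3 + 6×4 + 7×2 + 11×1 + 9×4 = 106
Geneva: 7×4 + 6×2 + 7×4 + 11×2 + 9×3 = 117
Austin: 7×2 + 6×1 + 7×1 + 11×3 + 9×1 = 69

Geneva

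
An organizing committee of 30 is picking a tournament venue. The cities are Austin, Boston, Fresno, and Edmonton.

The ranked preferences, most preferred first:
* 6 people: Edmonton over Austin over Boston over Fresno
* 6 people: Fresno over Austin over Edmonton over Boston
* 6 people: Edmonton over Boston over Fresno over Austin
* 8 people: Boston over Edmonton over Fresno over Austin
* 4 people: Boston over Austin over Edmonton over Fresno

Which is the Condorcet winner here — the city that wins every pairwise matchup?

Edmonton vs Austin: 20–10
Edmonton vs Boston: 18–12
Edmonton vs Fresno: 24–6
Edmonton beats every other city.

Edmonton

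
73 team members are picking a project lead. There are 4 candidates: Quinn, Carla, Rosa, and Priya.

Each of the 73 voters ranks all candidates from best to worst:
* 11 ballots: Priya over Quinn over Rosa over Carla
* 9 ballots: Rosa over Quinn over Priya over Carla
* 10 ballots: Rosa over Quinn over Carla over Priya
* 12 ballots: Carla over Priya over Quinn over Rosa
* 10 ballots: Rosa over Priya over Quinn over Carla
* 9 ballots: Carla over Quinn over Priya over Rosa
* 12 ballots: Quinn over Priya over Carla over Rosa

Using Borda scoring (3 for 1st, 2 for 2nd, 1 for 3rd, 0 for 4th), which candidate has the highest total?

Quinn

Quinn: 11×2 + 9×2 + 10×2 + 12×1 + 10×1 + 9×2 + 12×3 = 136
Carla: 11×0 + 9×0 + 10×1 + 12×3 + 10×0 + 9×3 + 12×1 = 85
Rosa: 11×1 + 9×3 + 10×3 + 12×0 + 10×3 + 9×0 + 12×0 = 98
Priya: 11×3 + 9×1 + 10×0 + 12×2 + 10×2 + 9×1 + 12×2 = 119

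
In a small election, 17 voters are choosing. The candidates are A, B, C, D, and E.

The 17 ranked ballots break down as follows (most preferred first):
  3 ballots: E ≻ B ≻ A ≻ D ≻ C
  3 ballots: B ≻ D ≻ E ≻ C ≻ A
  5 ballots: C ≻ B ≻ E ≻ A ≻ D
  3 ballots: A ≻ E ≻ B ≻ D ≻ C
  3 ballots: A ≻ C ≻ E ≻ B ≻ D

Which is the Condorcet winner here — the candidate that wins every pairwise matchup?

E vs A: 11–6
E vs B: 9–8
E vs C: 9–8
E vs D: 14–3
E beats every other candidate.

E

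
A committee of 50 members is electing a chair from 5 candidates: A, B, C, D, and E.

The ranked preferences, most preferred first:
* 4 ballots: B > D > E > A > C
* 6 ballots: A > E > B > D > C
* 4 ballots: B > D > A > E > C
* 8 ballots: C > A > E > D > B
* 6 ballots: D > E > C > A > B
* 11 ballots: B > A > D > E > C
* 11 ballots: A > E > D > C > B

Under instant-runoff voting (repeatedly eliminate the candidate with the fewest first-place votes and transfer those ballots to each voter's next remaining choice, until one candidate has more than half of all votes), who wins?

A

Round 1: A 17, B 19, C 8, D 6, E 0. E eliminated.
Round 2: A 17, B 19, C 8, D 6. D eliminated.
Round 3: A 17, B 19, C 14. C eliminated.
Round 4: A 31, B 19. A has a majority (≥26).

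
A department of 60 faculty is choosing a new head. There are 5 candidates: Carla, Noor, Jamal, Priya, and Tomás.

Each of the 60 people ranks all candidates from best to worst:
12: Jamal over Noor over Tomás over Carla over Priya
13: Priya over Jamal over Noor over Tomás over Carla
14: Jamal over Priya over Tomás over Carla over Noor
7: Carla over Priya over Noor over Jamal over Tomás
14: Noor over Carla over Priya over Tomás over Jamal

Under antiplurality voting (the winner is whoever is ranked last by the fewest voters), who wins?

Tomás

Last-place votes: Carla 13, Noor 14, Jamal 14, Priya 12, Tomás 7.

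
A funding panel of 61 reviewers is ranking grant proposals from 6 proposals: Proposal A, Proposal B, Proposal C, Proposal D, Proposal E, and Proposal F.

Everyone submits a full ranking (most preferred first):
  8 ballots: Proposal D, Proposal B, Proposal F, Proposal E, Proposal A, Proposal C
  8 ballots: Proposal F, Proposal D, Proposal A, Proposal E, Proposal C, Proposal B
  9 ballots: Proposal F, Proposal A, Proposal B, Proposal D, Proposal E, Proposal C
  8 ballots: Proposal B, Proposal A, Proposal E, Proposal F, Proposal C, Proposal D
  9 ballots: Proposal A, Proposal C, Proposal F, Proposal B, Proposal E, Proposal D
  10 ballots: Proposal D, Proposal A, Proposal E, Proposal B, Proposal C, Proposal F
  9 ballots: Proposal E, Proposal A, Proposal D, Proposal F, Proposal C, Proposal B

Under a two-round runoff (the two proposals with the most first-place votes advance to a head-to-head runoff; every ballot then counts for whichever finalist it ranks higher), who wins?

Round 1 first-place votes: Proposal A 9, Proposal B 8, Proposal C 0, Proposal D 18, Proposal E 9, Proposal F 17. Proposal D and Proposal F advance.
Runoff: Proposal D is ranked above Proposal F on 27 ballots, Proposal F above Proposal D on 34.

Proposal F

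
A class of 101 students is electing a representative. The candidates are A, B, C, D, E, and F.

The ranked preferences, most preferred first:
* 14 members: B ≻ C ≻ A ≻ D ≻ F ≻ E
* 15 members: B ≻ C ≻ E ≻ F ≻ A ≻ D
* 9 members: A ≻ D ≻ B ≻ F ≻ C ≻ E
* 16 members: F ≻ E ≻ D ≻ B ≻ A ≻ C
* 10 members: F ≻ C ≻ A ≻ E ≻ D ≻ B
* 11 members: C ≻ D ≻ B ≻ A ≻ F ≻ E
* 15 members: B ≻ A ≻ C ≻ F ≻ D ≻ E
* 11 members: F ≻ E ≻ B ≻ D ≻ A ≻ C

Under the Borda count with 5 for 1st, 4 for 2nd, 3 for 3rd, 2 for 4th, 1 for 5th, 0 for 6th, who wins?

B

A: 14×3 + 15×1 + 9×5 + 16×1 + 10×3 + 11×2 + 15×4 + 11×1 = 241
B: 14×5 + 15×5 + 9×3 + 16×2 + 10×0 + 11×3 + 15×5 + 11×3 = 345
C: 14×4 + 15×4 + 9×1 + 16×0 + 10×4 + 11×5 + 15×3 + 11×0 = 265
D: 14×2 + 15×0 + 9×4 + 16×3 + 10×1 + 11×4 + 15×1 + 11×2 = 203
E: 14×0 + 15×3 + 9×0 + 16×4 + 10×2 + 11×0 + 15×0 + 11×4 = 173
F: 14×1 + 15×2 + 9×2 + 16×5 + 10×5 + 11×1 + 15×2 + 11×5 = 288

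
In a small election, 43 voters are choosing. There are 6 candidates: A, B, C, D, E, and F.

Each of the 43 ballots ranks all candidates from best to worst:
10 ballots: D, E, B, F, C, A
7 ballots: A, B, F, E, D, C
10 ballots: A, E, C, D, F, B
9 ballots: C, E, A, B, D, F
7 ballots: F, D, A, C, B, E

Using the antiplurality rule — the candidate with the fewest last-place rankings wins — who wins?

Last-place votes: A 10, B 10, C 7, D 0, E 7, F 9.

D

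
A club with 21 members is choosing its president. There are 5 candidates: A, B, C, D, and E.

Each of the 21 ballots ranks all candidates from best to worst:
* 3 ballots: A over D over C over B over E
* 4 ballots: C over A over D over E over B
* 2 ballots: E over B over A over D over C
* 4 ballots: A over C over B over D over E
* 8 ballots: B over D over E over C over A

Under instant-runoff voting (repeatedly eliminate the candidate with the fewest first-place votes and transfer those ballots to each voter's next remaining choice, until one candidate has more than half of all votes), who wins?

Round 1: A 7, B 8, C 4, D 0, E 2. D eliminated.
Round 2: A 7, B 8, C 4, E 2. E eliminated.
Round 3: A 7, B 10, C 4. C eliminated.
Round 4: A 11, B 10. A has a majority (≥11).

A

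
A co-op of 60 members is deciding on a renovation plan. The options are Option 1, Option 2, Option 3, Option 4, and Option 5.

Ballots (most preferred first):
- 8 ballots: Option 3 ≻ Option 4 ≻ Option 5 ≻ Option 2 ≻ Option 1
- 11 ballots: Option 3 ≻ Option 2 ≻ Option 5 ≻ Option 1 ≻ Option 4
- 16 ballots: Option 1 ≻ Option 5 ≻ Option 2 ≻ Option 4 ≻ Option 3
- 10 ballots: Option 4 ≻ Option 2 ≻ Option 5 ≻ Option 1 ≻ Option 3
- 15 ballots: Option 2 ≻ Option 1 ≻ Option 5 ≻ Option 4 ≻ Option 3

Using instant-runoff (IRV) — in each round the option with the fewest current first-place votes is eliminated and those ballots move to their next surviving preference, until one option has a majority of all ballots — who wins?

Round 1: Option 1 16, Option 2 15, Option 3 19, Option 4 10, Option 5 0. Option 5 eliminated.
Round 2: Option 1 16, Option 2 15, Option 3 19, Option 4 10. Option 4 eliminated.
Round 3: Option 1 16, Option 2 25, Option 3 19. Option 1 eliminated.
Round 4: Option 2 41, Option 3 19. Option 2 has a majority (≥31).

Option 2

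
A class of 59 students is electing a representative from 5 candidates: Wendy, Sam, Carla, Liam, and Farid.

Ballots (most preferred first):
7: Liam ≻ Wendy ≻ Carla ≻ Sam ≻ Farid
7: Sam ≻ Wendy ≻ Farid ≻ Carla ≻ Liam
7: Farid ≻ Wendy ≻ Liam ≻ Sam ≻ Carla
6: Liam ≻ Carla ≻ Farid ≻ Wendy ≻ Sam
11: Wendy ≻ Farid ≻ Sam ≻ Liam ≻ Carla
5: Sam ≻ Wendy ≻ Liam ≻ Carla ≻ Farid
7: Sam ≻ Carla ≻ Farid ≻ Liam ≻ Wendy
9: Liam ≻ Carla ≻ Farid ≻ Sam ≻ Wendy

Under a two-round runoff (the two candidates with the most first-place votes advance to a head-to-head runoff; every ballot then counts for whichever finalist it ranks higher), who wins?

Sam

Round 1 first-place votes: Wendy 11, Sam 19, Carla 0, Liam 22, Farid 7. Liam and Sam advance.
Runoff: Liam is ranked above Sam on 29 ballots, Sam above Liam on 30.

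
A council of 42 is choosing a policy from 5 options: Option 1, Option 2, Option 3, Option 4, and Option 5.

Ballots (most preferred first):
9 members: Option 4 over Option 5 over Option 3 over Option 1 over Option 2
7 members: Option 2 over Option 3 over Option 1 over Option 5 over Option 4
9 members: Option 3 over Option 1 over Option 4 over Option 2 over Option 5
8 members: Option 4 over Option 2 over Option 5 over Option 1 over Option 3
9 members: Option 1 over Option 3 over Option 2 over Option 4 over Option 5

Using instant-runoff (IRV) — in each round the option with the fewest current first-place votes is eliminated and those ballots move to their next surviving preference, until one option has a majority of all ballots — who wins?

Option 3

Round 1: Option 1 9, Option 2 7, Option 3 9, Option 4 17, Option 5 0. Option 5 eliminated.
Round 2: Option 1 9, Option 2 7, Option 3 9, Option 4 17. Option 2 eliminated.
Round 3: Option 1 9, Option 3 16, Option 4 17. Option 1 eliminated.
Round 4: Option 3 25, Option 4 17. Option 3 has a majority (≥22).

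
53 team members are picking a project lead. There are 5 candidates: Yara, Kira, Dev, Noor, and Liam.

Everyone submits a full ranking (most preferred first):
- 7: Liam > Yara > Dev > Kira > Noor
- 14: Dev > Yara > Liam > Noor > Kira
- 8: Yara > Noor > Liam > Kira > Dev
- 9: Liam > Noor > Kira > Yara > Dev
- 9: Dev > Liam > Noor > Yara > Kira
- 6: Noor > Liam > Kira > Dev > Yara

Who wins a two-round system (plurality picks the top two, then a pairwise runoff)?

Round 1 first-place votes: Yara 8, Kira 0, Dev 23, Noor 6, Liam 16. Dev and Liam advance.
Runoff: Dev is ranked above Liam on 23 ballots, Liam above Dev on 30.

Liam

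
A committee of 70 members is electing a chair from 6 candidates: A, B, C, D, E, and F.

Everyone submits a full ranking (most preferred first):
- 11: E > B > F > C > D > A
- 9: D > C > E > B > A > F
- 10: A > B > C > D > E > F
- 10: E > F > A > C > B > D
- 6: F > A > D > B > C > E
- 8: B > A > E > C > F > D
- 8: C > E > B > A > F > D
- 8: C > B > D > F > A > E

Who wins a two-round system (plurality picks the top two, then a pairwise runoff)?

Round 1 first-place votes: A 10, B 8, C 16, D 9, E 21, F 6. E and C advance.
Runoff: E is ranked above C on 29 ballots, C above E on 41.

C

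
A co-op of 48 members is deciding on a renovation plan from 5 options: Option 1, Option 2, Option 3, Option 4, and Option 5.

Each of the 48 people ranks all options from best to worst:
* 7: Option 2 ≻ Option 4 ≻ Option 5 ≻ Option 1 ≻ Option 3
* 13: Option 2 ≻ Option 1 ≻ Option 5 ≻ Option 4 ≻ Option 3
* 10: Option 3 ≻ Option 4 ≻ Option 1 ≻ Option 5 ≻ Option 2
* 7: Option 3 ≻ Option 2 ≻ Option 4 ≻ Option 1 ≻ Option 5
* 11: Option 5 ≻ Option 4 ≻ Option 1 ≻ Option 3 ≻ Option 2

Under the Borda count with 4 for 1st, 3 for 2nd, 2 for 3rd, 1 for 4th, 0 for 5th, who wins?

Option 4

Option 1: 7×1 + 13×3 + 10×2 + 7×1 + 11×2 = 95
Option 2: 7×4 + 13×4 + 10×0 + 7×3 + 11×0 = 101
Option 3: 7×0 + 13×0 + 10×4 + 7×4 + 11×1 = 79
Option 4: 7×3 + 13×1 + 10×3 + 7×2 + 11×3 = 111
Option 5: 7×2 + 13×2 + 10×1 + 7×0 + 11×4 = 94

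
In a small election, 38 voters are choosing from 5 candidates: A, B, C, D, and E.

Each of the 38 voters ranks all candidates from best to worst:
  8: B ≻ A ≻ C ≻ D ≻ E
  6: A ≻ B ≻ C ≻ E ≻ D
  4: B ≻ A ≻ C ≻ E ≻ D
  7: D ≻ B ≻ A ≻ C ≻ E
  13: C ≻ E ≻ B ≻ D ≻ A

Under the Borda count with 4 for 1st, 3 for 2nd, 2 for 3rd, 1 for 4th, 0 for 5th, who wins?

A: 8×3 + 6×4 + 4×3 + 7×2 + 13×0 = 74
B: 8×4 + 6×3 + 4×4 + 7×3 + 13×2 = 113
C: 8×2 + 6×2 + 4×2 + 7×1 + 13×4 = 95
D: 8×1 + 6×0 + 4×0 + 7×4 + 13×1 = 49
E: 8×0 + 6×1 + 4×1 + 7×0 + 13×3 = 49

B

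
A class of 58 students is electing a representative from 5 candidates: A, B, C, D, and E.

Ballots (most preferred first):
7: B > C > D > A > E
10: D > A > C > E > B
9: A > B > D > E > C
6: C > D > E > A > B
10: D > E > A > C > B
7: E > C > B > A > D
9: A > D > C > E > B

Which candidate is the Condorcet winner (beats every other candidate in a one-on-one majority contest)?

D

D vs A: 33–25
D vs B: 35–23
D vs C: 38–20
D vs E: 51–7
D beats every other candidate.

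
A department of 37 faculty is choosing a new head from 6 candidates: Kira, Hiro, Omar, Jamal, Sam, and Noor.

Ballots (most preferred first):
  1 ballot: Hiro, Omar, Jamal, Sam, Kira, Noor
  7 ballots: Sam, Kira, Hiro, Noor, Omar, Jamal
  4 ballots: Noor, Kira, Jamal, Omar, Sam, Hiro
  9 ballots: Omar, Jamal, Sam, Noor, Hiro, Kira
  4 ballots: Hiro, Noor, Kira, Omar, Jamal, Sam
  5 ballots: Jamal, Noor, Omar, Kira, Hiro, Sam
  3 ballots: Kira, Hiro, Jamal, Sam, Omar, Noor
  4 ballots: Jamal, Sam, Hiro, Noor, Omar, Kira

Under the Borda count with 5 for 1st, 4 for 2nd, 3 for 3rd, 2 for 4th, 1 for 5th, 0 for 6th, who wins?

Jamal

Kira: 1×1 + 7×4 + 4×4 + 9×0 + 4×3 + 5×2 + 3×5 + 4×0 = 82
Hiro: 1×5 + 7×3 + 4×0 + 9×1 + 4×5 + 5×1 + 3×4 + 4×3 = 84
Omar: 1×4 + 7×1 + 4×2 + 9×5 + 4×2 + 5×3 + 3×1 + 4×1 = 94
Jamal: 1×3 + 7×0 + 4×3 + 9×4 + 4×1 + 5×5 + 3×3 + 4×5 = 109
Sam: 1×2 + 7×5 + 4×1 + 9×3 + 4×0 + 5×0 + 3×2 + 4×4 = 90
Noor: 1×0 + 7×2 + 4×5 + 9×2 + 4×4 + 5×4 + 3×0 + 4×2 = 96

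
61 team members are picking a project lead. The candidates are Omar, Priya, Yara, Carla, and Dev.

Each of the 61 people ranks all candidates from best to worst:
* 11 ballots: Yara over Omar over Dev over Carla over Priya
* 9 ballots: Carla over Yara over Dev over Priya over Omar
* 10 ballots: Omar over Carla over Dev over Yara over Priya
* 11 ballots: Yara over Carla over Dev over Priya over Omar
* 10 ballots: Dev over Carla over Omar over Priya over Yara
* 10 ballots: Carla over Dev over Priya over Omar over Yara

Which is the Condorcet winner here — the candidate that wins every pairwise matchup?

Carla

Carla vs Omar: 40–21
Carla vs Priya: 61–0
Carla vs Yara: 39–22
Carla vs Dev: 40–21
Carla beats every other candidate.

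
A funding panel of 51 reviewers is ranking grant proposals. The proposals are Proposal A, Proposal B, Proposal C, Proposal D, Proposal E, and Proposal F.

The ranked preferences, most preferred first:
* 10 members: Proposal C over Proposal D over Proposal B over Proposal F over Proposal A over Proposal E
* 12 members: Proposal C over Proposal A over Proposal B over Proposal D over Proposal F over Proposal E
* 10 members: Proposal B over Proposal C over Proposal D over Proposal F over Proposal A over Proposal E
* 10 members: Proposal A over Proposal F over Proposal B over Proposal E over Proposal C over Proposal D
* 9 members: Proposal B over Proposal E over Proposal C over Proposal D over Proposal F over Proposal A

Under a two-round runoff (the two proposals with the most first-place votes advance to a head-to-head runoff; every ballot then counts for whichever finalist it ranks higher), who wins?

Round 1 first-place votes: Proposal A 10, Proposal B 19, Proposal C 22, Proposal D 0, Proposal E 0, Proposal F 0. Proposal C and Proposal B advance.
Runoff: Proposal C is ranked above Proposal B on 22 ballots, Proposal B above Proposal C on 29.

Proposal B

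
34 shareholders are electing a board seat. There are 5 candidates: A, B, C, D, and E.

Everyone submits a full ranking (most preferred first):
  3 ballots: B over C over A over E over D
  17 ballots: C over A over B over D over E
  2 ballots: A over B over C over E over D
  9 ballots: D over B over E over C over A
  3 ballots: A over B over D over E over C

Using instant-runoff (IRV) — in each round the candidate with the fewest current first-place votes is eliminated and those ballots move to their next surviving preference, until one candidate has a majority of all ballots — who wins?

C

Round 1: A 5, B 3, C 17, D 9, E 0. E eliminated.
Round 2: A 5, B 3, C 17, D 9. B eliminated.
Round 3: A 5, C 20, D 9. C has a majority (≥18).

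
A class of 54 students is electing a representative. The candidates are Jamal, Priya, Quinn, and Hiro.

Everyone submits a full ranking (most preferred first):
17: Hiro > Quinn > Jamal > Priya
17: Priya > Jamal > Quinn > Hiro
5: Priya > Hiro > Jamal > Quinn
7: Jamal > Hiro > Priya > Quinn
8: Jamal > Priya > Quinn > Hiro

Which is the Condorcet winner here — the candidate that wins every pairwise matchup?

Jamal vs Priya: 32–22
Jamal vs Quinn: 37–17
Jamal vs Hiro: 32–22
Jamal beats every other candidate.

Jamal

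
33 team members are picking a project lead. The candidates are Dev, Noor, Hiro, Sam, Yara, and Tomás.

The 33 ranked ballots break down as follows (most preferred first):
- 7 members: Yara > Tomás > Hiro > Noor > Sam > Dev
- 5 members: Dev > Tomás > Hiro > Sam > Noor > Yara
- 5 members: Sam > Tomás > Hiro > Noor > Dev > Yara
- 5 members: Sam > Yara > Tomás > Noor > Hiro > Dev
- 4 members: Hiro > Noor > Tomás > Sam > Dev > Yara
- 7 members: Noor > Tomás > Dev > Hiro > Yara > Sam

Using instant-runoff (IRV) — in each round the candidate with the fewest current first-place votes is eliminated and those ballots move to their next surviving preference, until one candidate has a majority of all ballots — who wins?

Noor

Round 1: Dev 5, Noor 7, Hiro 4, Sam 10, Yara 7, Tomás 0. Tomás eliminated.
Round 2: Dev 5, Noor 7, Hiro 4, Sam 10, Yara 7. Hiro eliminated.
Round 3: Dev 5, Noor 11, Sam 10, Yara 7. Dev eliminated.
Round 4: Noor 11, Sam 15, Yara 7. Yara eliminated.
Round 5: Noor 18, Sam 15. Noor has a majority (≥17).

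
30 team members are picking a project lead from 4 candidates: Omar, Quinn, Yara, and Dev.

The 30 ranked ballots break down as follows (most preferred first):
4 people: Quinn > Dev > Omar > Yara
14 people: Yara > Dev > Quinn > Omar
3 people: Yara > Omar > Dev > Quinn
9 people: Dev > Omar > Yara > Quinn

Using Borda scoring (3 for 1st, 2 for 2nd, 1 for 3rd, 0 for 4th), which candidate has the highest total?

Omar: 4×1 + 14×0 + 3×2 + 9×2 = 28
Quinn: 4×3 + 14×1 + 3×0 + 9×0 = 26
Yara: 4×0 + 14×3 + 3×3 + 9×1 = 60
Dev: 4×2 + 14×2 + 3×1 + 9×3 = 66

Dev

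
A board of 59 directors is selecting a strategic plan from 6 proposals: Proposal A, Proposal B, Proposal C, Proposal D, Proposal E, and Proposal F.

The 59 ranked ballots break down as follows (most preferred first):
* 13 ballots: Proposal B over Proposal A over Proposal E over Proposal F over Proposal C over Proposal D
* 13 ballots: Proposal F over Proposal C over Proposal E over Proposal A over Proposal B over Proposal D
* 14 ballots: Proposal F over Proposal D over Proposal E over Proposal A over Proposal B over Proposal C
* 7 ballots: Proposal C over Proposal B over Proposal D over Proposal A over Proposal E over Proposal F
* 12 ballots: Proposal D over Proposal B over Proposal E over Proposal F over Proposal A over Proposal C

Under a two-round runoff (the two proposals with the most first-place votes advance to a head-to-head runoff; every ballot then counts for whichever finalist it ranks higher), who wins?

Round 1 first-place votes: Proposal A 0, Proposal B 13, Proposal C 7, Proposal D 12, Proposal E 0, Proposal F 27. Proposal F and Proposal B advance.
Runoff: Proposal F is ranked above Proposal B on 27 ballots, Proposal B above Proposal F on 32.

Proposal B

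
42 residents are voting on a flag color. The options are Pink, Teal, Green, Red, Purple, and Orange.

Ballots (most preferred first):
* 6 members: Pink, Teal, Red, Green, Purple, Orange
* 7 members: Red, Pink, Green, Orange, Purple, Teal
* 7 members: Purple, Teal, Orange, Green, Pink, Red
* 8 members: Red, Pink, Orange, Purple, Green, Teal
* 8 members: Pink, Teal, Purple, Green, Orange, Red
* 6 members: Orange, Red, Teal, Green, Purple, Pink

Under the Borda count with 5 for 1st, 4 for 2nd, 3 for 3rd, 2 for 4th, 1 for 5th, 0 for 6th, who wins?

Pink

Pink: 6×5 + 7×4 + 7×1 + 8×4 + 8×5 + 6×0 = 137
Teal: 6×4 + 7×0 + 7×4 + 8×0 + 8×4 + 6×3 = 102
Green: 6×2 + 7×3 + 7×2 + 8×1 + 8×2 + 6×2 = 83
Red: 6×3 + 7×5 + 7×0 + 8×5 + 8×0 + 6×4 = 117
Purple: 6×1 + 7×1 + 7×5 + 8×2 + 8×3 + 6×1 = 94
Orange: 6×0 + 7×2 + 7×3 + 8×3 + 8×1 + 6×5 = 97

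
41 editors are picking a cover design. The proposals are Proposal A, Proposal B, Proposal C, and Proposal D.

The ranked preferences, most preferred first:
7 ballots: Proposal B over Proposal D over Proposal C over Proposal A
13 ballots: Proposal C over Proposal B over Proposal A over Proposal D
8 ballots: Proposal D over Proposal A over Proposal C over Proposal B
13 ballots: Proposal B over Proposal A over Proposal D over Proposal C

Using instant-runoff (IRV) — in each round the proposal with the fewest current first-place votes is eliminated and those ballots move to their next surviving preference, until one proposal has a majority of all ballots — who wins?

Proposal C

Round 1: Proposal A 0, Proposal B 20, Proposal C 13, Proposal D 8. Proposal A eliminated.
Round 2: Proposal B 20, Proposal C 13, Proposal D 8. Proposal D eliminated.
Round 3: Proposal B 20, Proposal C 21. Proposal C has a majority (≥21).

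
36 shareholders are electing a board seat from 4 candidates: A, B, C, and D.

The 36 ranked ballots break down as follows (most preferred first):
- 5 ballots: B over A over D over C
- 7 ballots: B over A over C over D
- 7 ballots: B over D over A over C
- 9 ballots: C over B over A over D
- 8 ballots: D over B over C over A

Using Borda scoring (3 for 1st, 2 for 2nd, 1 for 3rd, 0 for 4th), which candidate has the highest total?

B

A: 5×2 + 7×2 + 7×1 + 9×1 + 8×0 = 40
B: 5×3 + 7×3 + 7×3 + 9×2 + 8×2 = 91
C: 5×0 + 7×1 + 7×0 + 9×3 + 8×1 = 42
D: 5×1 + 7×0 + 7×2 + 9×0 + 8×3 = 43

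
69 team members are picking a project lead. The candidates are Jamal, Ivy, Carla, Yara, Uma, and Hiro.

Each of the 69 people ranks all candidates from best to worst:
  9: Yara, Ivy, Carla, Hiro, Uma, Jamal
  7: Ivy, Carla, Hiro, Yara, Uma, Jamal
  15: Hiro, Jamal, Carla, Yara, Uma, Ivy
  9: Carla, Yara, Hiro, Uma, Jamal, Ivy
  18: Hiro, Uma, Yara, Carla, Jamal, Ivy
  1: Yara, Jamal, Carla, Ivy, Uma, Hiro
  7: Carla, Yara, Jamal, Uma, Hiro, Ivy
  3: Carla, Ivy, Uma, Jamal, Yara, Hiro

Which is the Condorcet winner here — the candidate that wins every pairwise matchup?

Carla vs Jamal: 53–16
Carla vs Ivy: 53–16
Carla vs Yara: 41–28
Carla vs Uma: 51–18
Carla vs Hiro: 36–33
Carla beats every other candidate.

Carla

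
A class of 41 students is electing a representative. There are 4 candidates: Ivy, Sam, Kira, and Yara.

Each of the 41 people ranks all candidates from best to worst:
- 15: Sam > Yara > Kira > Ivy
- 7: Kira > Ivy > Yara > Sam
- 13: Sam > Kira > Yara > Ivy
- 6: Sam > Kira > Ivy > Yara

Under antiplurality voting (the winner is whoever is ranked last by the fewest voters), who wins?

Kira

Last-place votes: Ivy 28, Sam 7, Kira 0, Yara 6.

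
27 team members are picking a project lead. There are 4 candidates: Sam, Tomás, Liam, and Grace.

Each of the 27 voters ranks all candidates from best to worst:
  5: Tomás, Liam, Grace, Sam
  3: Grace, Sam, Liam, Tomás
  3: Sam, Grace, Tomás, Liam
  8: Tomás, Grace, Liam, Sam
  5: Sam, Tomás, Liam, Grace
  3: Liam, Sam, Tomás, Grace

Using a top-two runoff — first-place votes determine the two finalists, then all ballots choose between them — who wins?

Round 1 first-place votes: Sam 8, Tomás 13, Liam 3, Grace 3. Tomás and Sam advance.
Runoff: Tomás is ranked above Sam on 13 ballots, Sam above Tomás on 14.

Sam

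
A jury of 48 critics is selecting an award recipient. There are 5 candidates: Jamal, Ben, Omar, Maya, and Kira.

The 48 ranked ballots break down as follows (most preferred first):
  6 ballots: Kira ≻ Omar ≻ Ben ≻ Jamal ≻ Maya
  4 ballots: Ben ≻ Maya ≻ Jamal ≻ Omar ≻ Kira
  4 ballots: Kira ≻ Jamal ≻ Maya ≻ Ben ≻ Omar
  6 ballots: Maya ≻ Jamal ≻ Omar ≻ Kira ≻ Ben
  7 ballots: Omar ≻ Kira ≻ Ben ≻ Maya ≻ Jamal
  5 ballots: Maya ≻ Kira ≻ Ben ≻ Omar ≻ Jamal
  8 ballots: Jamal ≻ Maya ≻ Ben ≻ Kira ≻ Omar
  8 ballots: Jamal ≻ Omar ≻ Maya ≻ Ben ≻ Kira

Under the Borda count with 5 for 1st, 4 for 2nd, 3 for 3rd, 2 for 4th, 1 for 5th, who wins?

Maya

Jamal: 6×2 + 4×3 + 4×4 + 6×4 + 7×1 + 5×1 + 8×5 + 8×5 = 156
Ben: 6×3 + 4×5 + 4×2 + 6×1 + 7×3 + 5×3 + 8×3 + 8×2 = 128
Omar: 6×4 + 4×2 + 4×1 + 6×3 + 7×5 + 5×2 + 8×1 + 8×4 = 139
Maya: 6×1 + 4×4 + 4×3 + 6×5 + 7×2 + 5×5 + 8×4 + 8×3 = 159
Kira: 6×5 + 4×1 + 4×5 + 6×2 + 7×4 + 5×4 + 8×2 + 8×1 = 138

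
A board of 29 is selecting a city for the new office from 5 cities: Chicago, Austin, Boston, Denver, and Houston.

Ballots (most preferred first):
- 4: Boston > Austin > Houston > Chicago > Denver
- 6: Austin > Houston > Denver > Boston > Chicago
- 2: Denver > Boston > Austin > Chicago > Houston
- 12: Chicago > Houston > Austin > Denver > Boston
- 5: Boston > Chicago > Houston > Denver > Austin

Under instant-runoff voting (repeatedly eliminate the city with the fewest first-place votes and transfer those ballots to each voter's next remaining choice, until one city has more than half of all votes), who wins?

Round 1: Chicago 12, Austin 6, Boston 9, Denver 2, Houston 0. Houston eliminated.
Round 2: Chicago 12, Austin 6, Boston 9, Denver 2. Denver eliminated.
Round 3: Chicago 12, Austin 6, Boston 11. Austin eliminated.
Round 4: Chicago 12, Boston 17. Boston has a majority (≥15).

Boston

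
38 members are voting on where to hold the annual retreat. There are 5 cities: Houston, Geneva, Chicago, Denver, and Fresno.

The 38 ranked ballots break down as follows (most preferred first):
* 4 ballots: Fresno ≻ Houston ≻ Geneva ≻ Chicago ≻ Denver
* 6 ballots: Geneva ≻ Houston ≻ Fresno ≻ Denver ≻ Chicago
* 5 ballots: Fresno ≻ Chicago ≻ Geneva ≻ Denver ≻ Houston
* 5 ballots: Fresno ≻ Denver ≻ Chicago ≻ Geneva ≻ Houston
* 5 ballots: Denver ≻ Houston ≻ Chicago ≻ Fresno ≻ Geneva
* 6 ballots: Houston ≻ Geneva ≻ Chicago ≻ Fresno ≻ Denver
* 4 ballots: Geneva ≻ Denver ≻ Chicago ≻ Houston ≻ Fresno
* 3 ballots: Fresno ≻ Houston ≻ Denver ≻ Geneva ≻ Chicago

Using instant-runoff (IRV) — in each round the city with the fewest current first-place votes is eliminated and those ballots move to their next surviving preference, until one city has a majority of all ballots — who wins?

Round 1: Houston 6, Geneva 10, Chicago 0, Denver 5, Fresno 17. Chicago eliminated.
Round 2: Houston 6, Geneva 10, Denver 5, Fresno 17. Denver eliminated.
Round 3: Houston 11, Geneva 10, Fresno 17. Geneva eliminated.
Round 4: Houston 21, Fresno 17. Houston has a majority (≥20).

Houston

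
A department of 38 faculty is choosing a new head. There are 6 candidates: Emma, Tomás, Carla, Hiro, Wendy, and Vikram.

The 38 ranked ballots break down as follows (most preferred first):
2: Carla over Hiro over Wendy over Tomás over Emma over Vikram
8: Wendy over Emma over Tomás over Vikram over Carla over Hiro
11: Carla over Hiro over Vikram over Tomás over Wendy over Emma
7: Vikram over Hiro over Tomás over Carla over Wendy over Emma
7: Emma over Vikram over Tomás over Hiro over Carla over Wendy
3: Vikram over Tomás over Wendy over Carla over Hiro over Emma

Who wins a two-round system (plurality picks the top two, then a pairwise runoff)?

Vikram

Round 1 first-place votes: Emma 7, Tomás 0, Carla 13, Hiro 0, Wendy 8, Vikram 10. Carla and Vikram advance.
Runoff: Carla is ranked above Vikram on 13 ballots, Vikram above Carla on 25.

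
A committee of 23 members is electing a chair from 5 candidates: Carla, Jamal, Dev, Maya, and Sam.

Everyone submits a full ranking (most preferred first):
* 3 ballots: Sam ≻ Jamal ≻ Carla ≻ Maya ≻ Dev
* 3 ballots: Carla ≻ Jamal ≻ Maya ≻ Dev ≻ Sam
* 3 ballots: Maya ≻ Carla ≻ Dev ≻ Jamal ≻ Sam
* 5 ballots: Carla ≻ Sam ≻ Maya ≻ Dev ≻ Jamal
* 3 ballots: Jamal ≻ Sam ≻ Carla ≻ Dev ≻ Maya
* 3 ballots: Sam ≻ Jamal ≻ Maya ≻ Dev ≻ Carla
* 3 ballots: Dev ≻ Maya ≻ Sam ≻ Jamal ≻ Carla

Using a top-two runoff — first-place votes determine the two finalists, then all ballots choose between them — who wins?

Sam

Round 1 first-place votes: Carla 8, Jamal 3, Dev 3, Maya 3, Sam 6. Carla and Sam advance.
Runoff: Carla is ranked above Sam on 11 ballots, Sam above Carla on 12.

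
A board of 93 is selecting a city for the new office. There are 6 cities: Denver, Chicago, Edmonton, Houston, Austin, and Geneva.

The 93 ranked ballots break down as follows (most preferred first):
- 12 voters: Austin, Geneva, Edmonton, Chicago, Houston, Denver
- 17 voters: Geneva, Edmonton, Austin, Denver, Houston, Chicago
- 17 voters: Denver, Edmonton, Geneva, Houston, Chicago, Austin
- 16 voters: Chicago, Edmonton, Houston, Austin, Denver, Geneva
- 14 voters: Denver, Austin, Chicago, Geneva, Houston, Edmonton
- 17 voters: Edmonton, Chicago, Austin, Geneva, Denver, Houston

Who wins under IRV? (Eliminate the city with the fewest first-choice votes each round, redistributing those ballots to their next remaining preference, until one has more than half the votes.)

Round 1: Denver 31, Chicago 16, Edmonton 17, Houston 0, Austin 12, Geneva 17. Houston eliminated.
Round 2: Denver 31, Chicago 16, Edmonton 17, Austin 12, Geneva 17. Austin eliminated.
Round 3: Denver 31, Chicago 16, Edmonton 17, Geneva 29. Chicago eliminated.
Round 4: Denver 31, Edmonton 33, Geneva 29. Geneva eliminated.
Round 5: Denver 31, Edmonton 62. Edmonton has a majority (≥47).

Edmonton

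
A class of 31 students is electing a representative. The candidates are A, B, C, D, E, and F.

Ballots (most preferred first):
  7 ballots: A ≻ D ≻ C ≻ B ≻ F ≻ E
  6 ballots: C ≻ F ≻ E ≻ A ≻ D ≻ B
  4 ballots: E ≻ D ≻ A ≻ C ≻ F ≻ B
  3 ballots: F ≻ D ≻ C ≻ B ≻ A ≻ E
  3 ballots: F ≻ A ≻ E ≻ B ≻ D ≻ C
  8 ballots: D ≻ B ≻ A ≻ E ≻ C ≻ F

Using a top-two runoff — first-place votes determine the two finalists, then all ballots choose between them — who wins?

A

Round 1 first-place votes: A 7, B 0, C 6, D 8, E 4, F 6. D and A advance.
Runoff: D is ranked above A on 15 ballots, A above D on 16.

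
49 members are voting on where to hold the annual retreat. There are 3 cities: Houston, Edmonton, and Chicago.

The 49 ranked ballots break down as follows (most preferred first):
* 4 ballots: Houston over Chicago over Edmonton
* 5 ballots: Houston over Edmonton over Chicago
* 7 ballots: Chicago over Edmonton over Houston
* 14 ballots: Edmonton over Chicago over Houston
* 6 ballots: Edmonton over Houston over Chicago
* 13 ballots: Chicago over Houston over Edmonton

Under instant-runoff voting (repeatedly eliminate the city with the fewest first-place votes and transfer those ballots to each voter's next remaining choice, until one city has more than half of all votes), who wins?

Round 1: Houston 9, Edmonton 20, Chicago 20. Houston eliminated.
Round 2: Edmonton 25, Chicago 24. Edmonton has a majority (≥25).

Edmonton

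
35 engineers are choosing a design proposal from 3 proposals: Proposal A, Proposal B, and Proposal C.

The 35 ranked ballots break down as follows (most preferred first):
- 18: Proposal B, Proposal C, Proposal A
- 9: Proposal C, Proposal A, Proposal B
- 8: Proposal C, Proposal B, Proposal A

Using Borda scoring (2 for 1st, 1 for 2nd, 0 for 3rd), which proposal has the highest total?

Proposal A: 18×0 + 9×1 + 8×0 = 9
Proposal B: 18×2 + 9×0 + 8×1 = 44
Proposal C: 18×1 + 9×2 + 8×2 = 52

Proposal C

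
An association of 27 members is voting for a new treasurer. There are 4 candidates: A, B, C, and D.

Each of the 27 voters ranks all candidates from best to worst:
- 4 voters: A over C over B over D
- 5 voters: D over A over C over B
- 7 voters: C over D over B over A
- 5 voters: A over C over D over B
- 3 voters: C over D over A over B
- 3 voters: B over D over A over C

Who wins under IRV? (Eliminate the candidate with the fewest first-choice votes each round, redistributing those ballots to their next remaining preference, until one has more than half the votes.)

A

Round 1: A 9, B 3, C 10, D 5. B eliminated.
Round 2: A 9, C 10, D 8. D eliminated.
Round 3: A 17, C 10. A has a majority (≥14).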